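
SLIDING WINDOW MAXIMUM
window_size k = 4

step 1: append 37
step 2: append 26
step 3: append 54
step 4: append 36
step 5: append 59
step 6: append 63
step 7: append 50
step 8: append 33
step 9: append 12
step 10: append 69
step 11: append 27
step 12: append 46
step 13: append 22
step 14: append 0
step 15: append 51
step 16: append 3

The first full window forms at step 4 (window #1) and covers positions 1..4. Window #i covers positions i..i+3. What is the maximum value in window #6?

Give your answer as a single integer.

step 1: append 37 -> window=[37] (not full yet)
step 2: append 26 -> window=[37, 26] (not full yet)
step 3: append 54 -> window=[37, 26, 54] (not full yet)
step 4: append 36 -> window=[37, 26, 54, 36] -> max=54
step 5: append 59 -> window=[26, 54, 36, 59] -> max=59
step 6: append 63 -> window=[54, 36, 59, 63] -> max=63
step 7: append 50 -> window=[36, 59, 63, 50] -> max=63
step 8: append 33 -> window=[59, 63, 50, 33] -> max=63
step 9: append 12 -> window=[63, 50, 33, 12] -> max=63
Window #6 max = 63

Answer: 63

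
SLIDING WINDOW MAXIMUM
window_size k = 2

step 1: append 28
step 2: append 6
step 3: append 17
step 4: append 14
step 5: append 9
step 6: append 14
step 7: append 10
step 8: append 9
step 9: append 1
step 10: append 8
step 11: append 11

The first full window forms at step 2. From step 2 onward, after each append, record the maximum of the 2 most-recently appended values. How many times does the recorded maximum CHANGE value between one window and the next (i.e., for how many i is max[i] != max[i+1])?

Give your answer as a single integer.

step 1: append 28 -> window=[28] (not full yet)
step 2: append 6 -> window=[28, 6] -> max=28
step 3: append 17 -> window=[6, 17] -> max=17
step 4: append 14 -> window=[17, 14] -> max=17
step 5: append 9 -> window=[14, 9] -> max=14
step 6: append 14 -> window=[9, 14] -> max=14
step 7: append 10 -> window=[14, 10] -> max=14
step 8: append 9 -> window=[10, 9] -> max=10
step 9: append 1 -> window=[9, 1] -> max=9
step 10: append 8 -> window=[1, 8] -> max=8
step 11: append 11 -> window=[8, 11] -> max=11
Recorded maximums: 28 17 17 14 14 14 10 9 8 11
Changes between consecutive maximums: 6

Answer: 6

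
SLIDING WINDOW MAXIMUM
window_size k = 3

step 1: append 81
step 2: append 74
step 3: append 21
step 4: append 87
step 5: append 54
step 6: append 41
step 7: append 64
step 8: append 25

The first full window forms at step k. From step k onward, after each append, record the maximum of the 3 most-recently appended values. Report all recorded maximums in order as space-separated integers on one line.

step 1: append 81 -> window=[81] (not full yet)
step 2: append 74 -> window=[81, 74] (not full yet)
step 3: append 21 -> window=[81, 74, 21] -> max=81
step 4: append 87 -> window=[74, 21, 87] -> max=87
step 5: append 54 -> window=[21, 87, 54] -> max=87
step 6: append 41 -> window=[87, 54, 41] -> max=87
step 7: append 64 -> window=[54, 41, 64] -> max=64
step 8: append 25 -> window=[41, 64, 25] -> max=64

Answer: 81 87 87 87 64 64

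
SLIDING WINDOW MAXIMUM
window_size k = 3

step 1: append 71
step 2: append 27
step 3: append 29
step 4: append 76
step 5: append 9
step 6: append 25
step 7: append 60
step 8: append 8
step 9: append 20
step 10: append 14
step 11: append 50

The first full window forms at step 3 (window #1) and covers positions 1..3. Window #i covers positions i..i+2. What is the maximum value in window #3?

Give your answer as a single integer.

Answer: 76

Derivation:
step 1: append 71 -> window=[71] (not full yet)
step 2: append 27 -> window=[71, 27] (not full yet)
step 3: append 29 -> window=[71, 27, 29] -> max=71
step 4: append 76 -> window=[27, 29, 76] -> max=76
step 5: append 9 -> window=[29, 76, 9] -> max=76
Window #3 max = 76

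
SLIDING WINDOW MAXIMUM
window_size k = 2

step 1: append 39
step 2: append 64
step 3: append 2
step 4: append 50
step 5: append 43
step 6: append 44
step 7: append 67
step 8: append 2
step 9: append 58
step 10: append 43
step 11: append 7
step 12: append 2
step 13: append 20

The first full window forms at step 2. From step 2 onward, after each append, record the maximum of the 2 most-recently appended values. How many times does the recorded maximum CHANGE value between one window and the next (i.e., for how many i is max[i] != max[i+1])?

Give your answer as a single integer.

step 1: append 39 -> window=[39] (not full yet)
step 2: append 64 -> window=[39, 64] -> max=64
step 3: append 2 -> window=[64, 2] -> max=64
step 4: append 50 -> window=[2, 50] -> max=50
step 5: append 43 -> window=[50, 43] -> max=50
step 6: append 44 -> window=[43, 44] -> max=44
step 7: append 67 -> window=[44, 67] -> max=67
step 8: append 2 -> window=[67, 2] -> max=67
step 9: append 58 -> window=[2, 58] -> max=58
step 10: append 43 -> window=[58, 43] -> max=58
step 11: append 7 -> window=[43, 7] -> max=43
step 12: append 2 -> window=[7, 2] -> max=7
step 13: append 20 -> window=[2, 20] -> max=20
Recorded maximums: 64 64 50 50 44 67 67 58 58 43 7 20
Changes between consecutive maximums: 7

Answer: 7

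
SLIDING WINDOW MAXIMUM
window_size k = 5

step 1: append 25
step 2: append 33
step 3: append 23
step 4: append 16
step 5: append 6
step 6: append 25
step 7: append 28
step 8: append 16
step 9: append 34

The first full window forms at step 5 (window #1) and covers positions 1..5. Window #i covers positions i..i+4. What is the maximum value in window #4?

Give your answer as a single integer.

Answer: 28

Derivation:
step 1: append 25 -> window=[25] (not full yet)
step 2: append 33 -> window=[25, 33] (not full yet)
step 3: append 23 -> window=[25, 33, 23] (not full yet)
step 4: append 16 -> window=[25, 33, 23, 16] (not full yet)
step 5: append 6 -> window=[25, 33, 23, 16, 6] -> max=33
step 6: append 25 -> window=[33, 23, 16, 6, 25] -> max=33
step 7: append 28 -> window=[23, 16, 6, 25, 28] -> max=28
step 8: append 16 -> window=[16, 6, 25, 28, 16] -> max=28
Window #4 max = 28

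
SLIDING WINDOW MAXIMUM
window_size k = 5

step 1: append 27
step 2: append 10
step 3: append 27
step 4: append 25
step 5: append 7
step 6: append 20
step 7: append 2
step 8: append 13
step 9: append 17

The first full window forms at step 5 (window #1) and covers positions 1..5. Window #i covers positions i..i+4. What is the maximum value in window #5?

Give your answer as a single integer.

Answer: 20

Derivation:
step 1: append 27 -> window=[27] (not full yet)
step 2: append 10 -> window=[27, 10] (not full yet)
step 3: append 27 -> window=[27, 10, 27] (not full yet)
step 4: append 25 -> window=[27, 10, 27, 25] (not full yet)
step 5: append 7 -> window=[27, 10, 27, 25, 7] -> max=27
step 6: append 20 -> window=[10, 27, 25, 7, 20] -> max=27
step 7: append 2 -> window=[27, 25, 7, 20, 2] -> max=27
step 8: append 13 -> window=[25, 7, 20, 2, 13] -> max=25
step 9: append 17 -> window=[7, 20, 2, 13, 17] -> max=20
Window #5 max = 20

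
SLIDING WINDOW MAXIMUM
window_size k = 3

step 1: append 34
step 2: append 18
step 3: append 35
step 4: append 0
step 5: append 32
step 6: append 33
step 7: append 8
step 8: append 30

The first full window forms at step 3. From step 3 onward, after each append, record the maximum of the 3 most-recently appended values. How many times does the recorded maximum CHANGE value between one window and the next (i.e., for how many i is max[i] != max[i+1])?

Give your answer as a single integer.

step 1: append 34 -> window=[34] (not full yet)
step 2: append 18 -> window=[34, 18] (not full yet)
step 3: append 35 -> window=[34, 18, 35] -> max=35
step 4: append 0 -> window=[18, 35, 0] -> max=35
step 5: append 32 -> window=[35, 0, 32] -> max=35
step 6: append 33 -> window=[0, 32, 33] -> max=33
step 7: append 8 -> window=[32, 33, 8] -> max=33
step 8: append 30 -> window=[33, 8, 30] -> max=33
Recorded maximums: 35 35 35 33 33 33
Changes between consecutive maximums: 1

Answer: 1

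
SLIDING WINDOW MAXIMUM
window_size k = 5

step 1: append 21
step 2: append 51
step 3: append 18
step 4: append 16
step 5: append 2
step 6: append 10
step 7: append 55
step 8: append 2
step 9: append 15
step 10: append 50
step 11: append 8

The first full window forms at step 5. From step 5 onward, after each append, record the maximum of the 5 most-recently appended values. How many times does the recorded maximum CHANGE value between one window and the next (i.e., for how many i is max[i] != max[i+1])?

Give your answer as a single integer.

step 1: append 21 -> window=[21] (not full yet)
step 2: append 51 -> window=[21, 51] (not full yet)
step 3: append 18 -> window=[21, 51, 18] (not full yet)
step 4: append 16 -> window=[21, 51, 18, 16] (not full yet)
step 5: append 2 -> window=[21, 51, 18, 16, 2] -> max=51
step 6: append 10 -> window=[51, 18, 16, 2, 10] -> max=51
step 7: append 55 -> window=[18, 16, 2, 10, 55] -> max=55
step 8: append 2 -> window=[16, 2, 10, 55, 2] -> max=55
step 9: append 15 -> window=[2, 10, 55, 2, 15] -> max=55
step 10: append 50 -> window=[10, 55, 2, 15, 50] -> max=55
step 11: append 8 -> window=[55, 2, 15, 50, 8] -> max=55
Recorded maximums: 51 51 55 55 55 55 55
Changes between consecutive maximums: 1

Answer: 1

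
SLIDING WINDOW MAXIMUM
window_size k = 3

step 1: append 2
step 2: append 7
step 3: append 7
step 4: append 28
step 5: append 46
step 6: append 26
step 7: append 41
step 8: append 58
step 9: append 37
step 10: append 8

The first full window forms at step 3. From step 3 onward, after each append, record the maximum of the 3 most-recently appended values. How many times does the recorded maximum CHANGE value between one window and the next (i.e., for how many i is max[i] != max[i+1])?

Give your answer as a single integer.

Answer: 3

Derivation:
step 1: append 2 -> window=[2] (not full yet)
step 2: append 7 -> window=[2, 7] (not full yet)
step 3: append 7 -> window=[2, 7, 7] -> max=7
step 4: append 28 -> window=[7, 7, 28] -> max=28
step 5: append 46 -> window=[7, 28, 46] -> max=46
step 6: append 26 -> window=[28, 46, 26] -> max=46
step 7: append 41 -> window=[46, 26, 41] -> max=46
step 8: append 58 -> window=[26, 41, 58] -> max=58
step 9: append 37 -> window=[41, 58, 37] -> max=58
step 10: append 8 -> window=[58, 37, 8] -> max=58
Recorded maximums: 7 28 46 46 46 58 58 58
Changes between consecutive maximums: 3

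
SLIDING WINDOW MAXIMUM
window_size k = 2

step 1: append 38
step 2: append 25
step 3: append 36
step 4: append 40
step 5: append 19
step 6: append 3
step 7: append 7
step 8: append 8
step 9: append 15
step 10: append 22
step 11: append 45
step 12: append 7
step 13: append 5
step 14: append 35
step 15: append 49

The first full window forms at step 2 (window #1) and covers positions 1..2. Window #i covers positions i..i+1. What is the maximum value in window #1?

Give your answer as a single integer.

Answer: 38

Derivation:
step 1: append 38 -> window=[38] (not full yet)
step 2: append 25 -> window=[38, 25] -> max=38
Window #1 max = 38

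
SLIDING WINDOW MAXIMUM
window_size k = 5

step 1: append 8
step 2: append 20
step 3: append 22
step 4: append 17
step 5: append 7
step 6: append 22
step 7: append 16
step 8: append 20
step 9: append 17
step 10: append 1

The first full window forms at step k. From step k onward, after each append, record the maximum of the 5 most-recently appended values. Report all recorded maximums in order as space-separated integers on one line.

Answer: 22 22 22 22 22 22

Derivation:
step 1: append 8 -> window=[8] (not full yet)
step 2: append 20 -> window=[8, 20] (not full yet)
step 3: append 22 -> window=[8, 20, 22] (not full yet)
step 4: append 17 -> window=[8, 20, 22, 17] (not full yet)
step 5: append 7 -> window=[8, 20, 22, 17, 7] -> max=22
step 6: append 22 -> window=[20, 22, 17, 7, 22] -> max=22
step 7: append 16 -> window=[22, 17, 7, 22, 16] -> max=22
step 8: append 20 -> window=[17, 7, 22, 16, 20] -> max=22
step 9: append 17 -> window=[7, 22, 16, 20, 17] -> max=22
step 10: append 1 -> window=[22, 16, 20, 17, 1] -> max=22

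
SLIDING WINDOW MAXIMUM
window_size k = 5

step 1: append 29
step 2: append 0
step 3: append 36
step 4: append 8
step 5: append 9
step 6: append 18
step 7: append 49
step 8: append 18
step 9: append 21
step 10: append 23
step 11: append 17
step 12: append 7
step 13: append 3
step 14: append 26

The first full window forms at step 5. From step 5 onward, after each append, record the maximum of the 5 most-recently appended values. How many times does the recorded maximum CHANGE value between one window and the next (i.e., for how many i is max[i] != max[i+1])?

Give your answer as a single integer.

step 1: append 29 -> window=[29] (not full yet)
step 2: append 0 -> window=[29, 0] (not full yet)
step 3: append 36 -> window=[29, 0, 36] (not full yet)
step 4: append 8 -> window=[29, 0, 36, 8] (not full yet)
step 5: append 9 -> window=[29, 0, 36, 8, 9] -> max=36
step 6: append 18 -> window=[0, 36, 8, 9, 18] -> max=36
step 7: append 49 -> window=[36, 8, 9, 18, 49] -> max=49
step 8: append 18 -> window=[8, 9, 18, 49, 18] -> max=49
step 9: append 21 -> window=[9, 18, 49, 18, 21] -> max=49
step 10: append 23 -> window=[18, 49, 18, 21, 23] -> max=49
step 11: append 17 -> window=[49, 18, 21, 23, 17] -> max=49
step 12: append 7 -> window=[18, 21, 23, 17, 7] -> max=23
step 13: append 3 -> window=[21, 23, 17, 7, 3] -> max=23
step 14: append 26 -> window=[23, 17, 7, 3, 26] -> max=26
Recorded maximums: 36 36 49 49 49 49 49 23 23 26
Changes between consecutive maximums: 3

Answer: 3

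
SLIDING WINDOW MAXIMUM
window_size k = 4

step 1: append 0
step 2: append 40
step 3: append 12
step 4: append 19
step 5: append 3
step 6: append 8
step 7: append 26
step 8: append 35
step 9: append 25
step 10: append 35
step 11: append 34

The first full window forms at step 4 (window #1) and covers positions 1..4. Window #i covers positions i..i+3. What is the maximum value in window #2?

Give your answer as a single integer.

Answer: 40

Derivation:
step 1: append 0 -> window=[0] (not full yet)
step 2: append 40 -> window=[0, 40] (not full yet)
step 3: append 12 -> window=[0, 40, 12] (not full yet)
step 4: append 19 -> window=[0, 40, 12, 19] -> max=40
step 5: append 3 -> window=[40, 12, 19, 3] -> max=40
Window #2 max = 40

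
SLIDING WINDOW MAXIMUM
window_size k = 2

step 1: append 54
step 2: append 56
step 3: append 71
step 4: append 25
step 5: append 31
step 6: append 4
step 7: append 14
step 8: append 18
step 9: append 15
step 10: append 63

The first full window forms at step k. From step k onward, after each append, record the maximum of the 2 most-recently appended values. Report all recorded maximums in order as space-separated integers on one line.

Answer: 56 71 71 31 31 14 18 18 63

Derivation:
step 1: append 54 -> window=[54] (not full yet)
step 2: append 56 -> window=[54, 56] -> max=56
step 3: append 71 -> window=[56, 71] -> max=71
step 4: append 25 -> window=[71, 25] -> max=71
step 5: append 31 -> window=[25, 31] -> max=31
step 6: append 4 -> window=[31, 4] -> max=31
step 7: append 14 -> window=[4, 14] -> max=14
step 8: append 18 -> window=[14, 18] -> max=18
step 9: append 15 -> window=[18, 15] -> max=18
step 10: append 63 -> window=[15, 63] -> max=63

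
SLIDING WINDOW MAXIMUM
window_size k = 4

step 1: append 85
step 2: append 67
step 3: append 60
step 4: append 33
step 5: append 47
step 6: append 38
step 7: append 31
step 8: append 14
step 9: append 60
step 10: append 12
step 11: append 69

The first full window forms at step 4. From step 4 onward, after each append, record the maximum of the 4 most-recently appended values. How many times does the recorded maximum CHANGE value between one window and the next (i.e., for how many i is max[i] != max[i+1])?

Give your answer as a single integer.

Answer: 5

Derivation:
step 1: append 85 -> window=[85] (not full yet)
step 2: append 67 -> window=[85, 67] (not full yet)
step 3: append 60 -> window=[85, 67, 60] (not full yet)
step 4: append 33 -> window=[85, 67, 60, 33] -> max=85
step 5: append 47 -> window=[67, 60, 33, 47] -> max=67
step 6: append 38 -> window=[60, 33, 47, 38] -> max=60
step 7: append 31 -> window=[33, 47, 38, 31] -> max=47
step 8: append 14 -> window=[47, 38, 31, 14] -> max=47
step 9: append 60 -> window=[38, 31, 14, 60] -> max=60
step 10: append 12 -> window=[31, 14, 60, 12] -> max=60
step 11: append 69 -> window=[14, 60, 12, 69] -> max=69
Recorded maximums: 85 67 60 47 47 60 60 69
Changes between consecutive maximums: 5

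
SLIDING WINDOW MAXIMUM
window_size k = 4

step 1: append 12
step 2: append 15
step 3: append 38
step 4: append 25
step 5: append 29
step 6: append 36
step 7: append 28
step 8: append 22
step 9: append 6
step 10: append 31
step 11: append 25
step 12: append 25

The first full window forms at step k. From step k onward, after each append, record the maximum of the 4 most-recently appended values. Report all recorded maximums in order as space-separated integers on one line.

step 1: append 12 -> window=[12] (not full yet)
step 2: append 15 -> window=[12, 15] (not full yet)
step 3: append 38 -> window=[12, 15, 38] (not full yet)
step 4: append 25 -> window=[12, 15, 38, 25] -> max=38
step 5: append 29 -> window=[15, 38, 25, 29] -> max=38
step 6: append 36 -> window=[38, 25, 29, 36] -> max=38
step 7: append 28 -> window=[25, 29, 36, 28] -> max=36
step 8: append 22 -> window=[29, 36, 28, 22] -> max=36
step 9: append 6 -> window=[36, 28, 22, 6] -> max=36
step 10: append 31 -> window=[28, 22, 6, 31] -> max=31
step 11: append 25 -> window=[22, 6, 31, 25] -> max=31
step 12: append 25 -> window=[6, 31, 25, 25] -> max=31

Answer: 38 38 38 36 36 36 31 31 31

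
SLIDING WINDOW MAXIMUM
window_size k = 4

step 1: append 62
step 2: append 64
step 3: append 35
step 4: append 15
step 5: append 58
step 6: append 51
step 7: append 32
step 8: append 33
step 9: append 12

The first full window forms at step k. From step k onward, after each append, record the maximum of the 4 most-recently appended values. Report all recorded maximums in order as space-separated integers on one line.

step 1: append 62 -> window=[62] (not full yet)
step 2: append 64 -> window=[62, 64] (not full yet)
step 3: append 35 -> window=[62, 64, 35] (not full yet)
step 4: append 15 -> window=[62, 64, 35, 15] -> max=64
step 5: append 58 -> window=[64, 35, 15, 58] -> max=64
step 6: append 51 -> window=[35, 15, 58, 51] -> max=58
step 7: append 32 -> window=[15, 58, 51, 32] -> max=58
step 8: append 33 -> window=[58, 51, 32, 33] -> max=58
step 9: append 12 -> window=[51, 32, 33, 12] -> max=51

Answer: 64 64 58 58 58 51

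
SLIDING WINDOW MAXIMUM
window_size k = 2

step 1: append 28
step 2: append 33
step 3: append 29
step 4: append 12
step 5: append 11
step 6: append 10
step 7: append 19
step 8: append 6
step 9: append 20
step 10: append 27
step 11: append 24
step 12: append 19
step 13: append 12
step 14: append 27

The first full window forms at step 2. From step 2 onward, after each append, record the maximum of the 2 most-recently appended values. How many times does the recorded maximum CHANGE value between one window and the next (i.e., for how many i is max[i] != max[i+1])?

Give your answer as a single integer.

step 1: append 28 -> window=[28] (not full yet)
step 2: append 33 -> window=[28, 33] -> max=33
step 3: append 29 -> window=[33, 29] -> max=33
step 4: append 12 -> window=[29, 12] -> max=29
step 5: append 11 -> window=[12, 11] -> max=12
step 6: append 10 -> window=[11, 10] -> max=11
step 7: append 19 -> window=[10, 19] -> max=19
step 8: append 6 -> window=[19, 6] -> max=19
step 9: append 20 -> window=[6, 20] -> max=20
step 10: append 27 -> window=[20, 27] -> max=27
step 11: append 24 -> window=[27, 24] -> max=27
step 12: append 19 -> window=[24, 19] -> max=24
step 13: append 12 -> window=[19, 12] -> max=19
step 14: append 27 -> window=[12, 27] -> max=27
Recorded maximums: 33 33 29 12 11 19 19 20 27 27 24 19 27
Changes between consecutive maximums: 9

Answer: 9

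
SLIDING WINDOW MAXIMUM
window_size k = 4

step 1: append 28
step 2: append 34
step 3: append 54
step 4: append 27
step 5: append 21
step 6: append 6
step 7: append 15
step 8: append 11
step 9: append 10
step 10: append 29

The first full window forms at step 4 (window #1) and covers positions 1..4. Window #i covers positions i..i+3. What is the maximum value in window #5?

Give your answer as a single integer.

step 1: append 28 -> window=[28] (not full yet)
step 2: append 34 -> window=[28, 34] (not full yet)
step 3: append 54 -> window=[28, 34, 54] (not full yet)
step 4: append 27 -> window=[28, 34, 54, 27] -> max=54
step 5: append 21 -> window=[34, 54, 27, 21] -> max=54
step 6: append 6 -> window=[54, 27, 21, 6] -> max=54
step 7: append 15 -> window=[27, 21, 6, 15] -> max=27
step 8: append 11 -> window=[21, 6, 15, 11] -> max=21
Window #5 max = 21

Answer: 21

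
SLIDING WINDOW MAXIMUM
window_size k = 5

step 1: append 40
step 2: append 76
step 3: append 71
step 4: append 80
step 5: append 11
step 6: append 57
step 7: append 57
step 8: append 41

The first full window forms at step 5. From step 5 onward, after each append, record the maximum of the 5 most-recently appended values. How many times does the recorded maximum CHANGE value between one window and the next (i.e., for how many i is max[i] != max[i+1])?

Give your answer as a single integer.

step 1: append 40 -> window=[40] (not full yet)
step 2: append 76 -> window=[40, 76] (not full yet)
step 3: append 71 -> window=[40, 76, 71] (not full yet)
step 4: append 80 -> window=[40, 76, 71, 80] (not full yet)
step 5: append 11 -> window=[40, 76, 71, 80, 11] -> max=80
step 6: append 57 -> window=[76, 71, 80, 11, 57] -> max=80
step 7: append 57 -> window=[71, 80, 11, 57, 57] -> max=80
step 8: append 41 -> window=[80, 11, 57, 57, 41] -> max=80
Recorded maximums: 80 80 80 80
Changes between consecutive maximums: 0

Answer: 0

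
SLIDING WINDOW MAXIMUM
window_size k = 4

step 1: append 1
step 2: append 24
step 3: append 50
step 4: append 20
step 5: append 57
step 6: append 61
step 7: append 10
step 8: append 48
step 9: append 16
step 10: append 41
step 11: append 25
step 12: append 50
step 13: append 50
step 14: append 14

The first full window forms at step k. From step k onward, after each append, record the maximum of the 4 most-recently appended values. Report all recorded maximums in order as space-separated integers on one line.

step 1: append 1 -> window=[1] (not full yet)
step 2: append 24 -> window=[1, 24] (not full yet)
step 3: append 50 -> window=[1, 24, 50] (not full yet)
step 4: append 20 -> window=[1, 24, 50, 20] -> max=50
step 5: append 57 -> window=[24, 50, 20, 57] -> max=57
step 6: append 61 -> window=[50, 20, 57, 61] -> max=61
step 7: append 10 -> window=[20, 57, 61, 10] -> max=61
step 8: append 48 -> window=[57, 61, 10, 48] -> max=61
step 9: append 16 -> window=[61, 10, 48, 16] -> max=61
step 10: append 41 -> window=[10, 48, 16, 41] -> max=48
step 11: append 25 -> window=[48, 16, 41, 25] -> max=48
step 12: append 50 -> window=[16, 41, 25, 50] -> max=50
step 13: append 50 -> window=[41, 25, 50, 50] -> max=50
step 14: append 14 -> window=[25, 50, 50, 14] -> max=50

Answer: 50 57 61 61 61 61 48 48 50 50 50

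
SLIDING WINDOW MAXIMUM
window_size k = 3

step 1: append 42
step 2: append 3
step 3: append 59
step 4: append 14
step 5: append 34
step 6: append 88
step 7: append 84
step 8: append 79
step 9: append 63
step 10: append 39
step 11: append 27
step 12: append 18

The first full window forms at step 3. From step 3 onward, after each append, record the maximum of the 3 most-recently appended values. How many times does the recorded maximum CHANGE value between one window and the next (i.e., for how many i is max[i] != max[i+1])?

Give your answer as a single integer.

step 1: append 42 -> window=[42] (not full yet)
step 2: append 3 -> window=[42, 3] (not full yet)
step 3: append 59 -> window=[42, 3, 59] -> max=59
step 4: append 14 -> window=[3, 59, 14] -> max=59
step 5: append 34 -> window=[59, 14, 34] -> max=59
step 6: append 88 -> window=[14, 34, 88] -> max=88
step 7: append 84 -> window=[34, 88, 84] -> max=88
step 8: append 79 -> window=[88, 84, 79] -> max=88
step 9: append 63 -> window=[84, 79, 63] -> max=84
step 10: append 39 -> window=[79, 63, 39] -> max=79
step 11: append 27 -> window=[63, 39, 27] -> max=63
step 12: append 18 -> window=[39, 27, 18] -> max=39
Recorded maximums: 59 59 59 88 88 88 84 79 63 39
Changes between consecutive maximums: 5

Answer: 5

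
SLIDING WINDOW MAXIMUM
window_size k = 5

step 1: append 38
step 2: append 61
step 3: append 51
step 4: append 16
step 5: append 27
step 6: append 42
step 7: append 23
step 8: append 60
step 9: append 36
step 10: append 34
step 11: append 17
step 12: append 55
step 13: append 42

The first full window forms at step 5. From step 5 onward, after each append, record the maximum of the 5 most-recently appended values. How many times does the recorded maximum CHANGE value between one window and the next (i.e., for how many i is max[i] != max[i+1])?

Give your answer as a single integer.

Answer: 3

Derivation:
step 1: append 38 -> window=[38] (not full yet)
step 2: append 61 -> window=[38, 61] (not full yet)
step 3: append 51 -> window=[38, 61, 51] (not full yet)
step 4: append 16 -> window=[38, 61, 51, 16] (not full yet)
step 5: append 27 -> window=[38, 61, 51, 16, 27] -> max=61
step 6: append 42 -> window=[61, 51, 16, 27, 42] -> max=61
step 7: append 23 -> window=[51, 16, 27, 42, 23] -> max=51
step 8: append 60 -> window=[16, 27, 42, 23, 60] -> max=60
step 9: append 36 -> window=[27, 42, 23, 60, 36] -> max=60
step 10: append 34 -> window=[42, 23, 60, 36, 34] -> max=60
step 11: append 17 -> window=[23, 60, 36, 34, 17] -> max=60
step 12: append 55 -> window=[60, 36, 34, 17, 55] -> max=60
step 13: append 42 -> window=[36, 34, 17, 55, 42] -> max=55
Recorded maximums: 61 61 51 60 60 60 60 60 55
Changes between consecutive maximums: 3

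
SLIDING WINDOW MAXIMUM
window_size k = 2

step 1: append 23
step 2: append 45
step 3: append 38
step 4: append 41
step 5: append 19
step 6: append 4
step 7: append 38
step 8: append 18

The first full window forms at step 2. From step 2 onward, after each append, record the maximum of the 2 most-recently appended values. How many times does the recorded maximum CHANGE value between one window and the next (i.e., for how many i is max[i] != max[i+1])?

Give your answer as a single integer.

step 1: append 23 -> window=[23] (not full yet)
step 2: append 45 -> window=[23, 45] -> max=45
step 3: append 38 -> window=[45, 38] -> max=45
step 4: append 41 -> window=[38, 41] -> max=41
step 5: append 19 -> window=[41, 19] -> max=41
step 6: append 4 -> window=[19, 4] -> max=19
step 7: append 38 -> window=[4, 38] -> max=38
step 8: append 18 -> window=[38, 18] -> max=38
Recorded maximums: 45 45 41 41 19 38 38
Changes between consecutive maximums: 3

Answer: 3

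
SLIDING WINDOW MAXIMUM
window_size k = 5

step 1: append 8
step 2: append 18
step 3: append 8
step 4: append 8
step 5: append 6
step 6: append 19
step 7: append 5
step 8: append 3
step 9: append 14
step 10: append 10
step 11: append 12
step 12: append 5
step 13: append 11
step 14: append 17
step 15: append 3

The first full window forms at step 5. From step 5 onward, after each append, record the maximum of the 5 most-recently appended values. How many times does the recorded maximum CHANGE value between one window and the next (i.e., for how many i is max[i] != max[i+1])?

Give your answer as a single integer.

Answer: 3

Derivation:
step 1: append 8 -> window=[8] (not full yet)
step 2: append 18 -> window=[8, 18] (not full yet)
step 3: append 8 -> window=[8, 18, 8] (not full yet)
step 4: append 8 -> window=[8, 18, 8, 8] (not full yet)
step 5: append 6 -> window=[8, 18, 8, 8, 6] -> max=18
step 6: append 19 -> window=[18, 8, 8, 6, 19] -> max=19
step 7: append 5 -> window=[8, 8, 6, 19, 5] -> max=19
step 8: append 3 -> window=[8, 6, 19, 5, 3] -> max=19
step 9: append 14 -> window=[6, 19, 5, 3, 14] -> max=19
step 10: append 10 -> window=[19, 5, 3, 14, 10] -> max=19
step 11: append 12 -> window=[5, 3, 14, 10, 12] -> max=14
step 12: append 5 -> window=[3, 14, 10, 12, 5] -> max=14
step 13: append 11 -> window=[14, 10, 12, 5, 11] -> max=14
step 14: append 17 -> window=[10, 12, 5, 11, 17] -> max=17
step 15: append 3 -> window=[12, 5, 11, 17, 3] -> max=17
Recorded maximums: 18 19 19 19 19 19 14 14 14 17 17
Changes between consecutive maximums: 3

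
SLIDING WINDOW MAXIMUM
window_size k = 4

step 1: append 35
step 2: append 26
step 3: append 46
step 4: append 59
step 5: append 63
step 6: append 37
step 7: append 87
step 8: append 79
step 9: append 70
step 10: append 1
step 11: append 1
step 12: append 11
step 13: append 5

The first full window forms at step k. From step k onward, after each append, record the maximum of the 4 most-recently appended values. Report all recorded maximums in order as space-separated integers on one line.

step 1: append 35 -> window=[35] (not full yet)
step 2: append 26 -> window=[35, 26] (not full yet)
step 3: append 46 -> window=[35, 26, 46] (not full yet)
step 4: append 59 -> window=[35, 26, 46, 59] -> max=59
step 5: append 63 -> window=[26, 46, 59, 63] -> max=63
step 6: append 37 -> window=[46, 59, 63, 37] -> max=63
step 7: append 87 -> window=[59, 63, 37, 87] -> max=87
step 8: append 79 -> window=[63, 37, 87, 79] -> max=87
step 9: append 70 -> window=[37, 87, 79, 70] -> max=87
step 10: append 1 -> window=[87, 79, 70, 1] -> max=87
step 11: append 1 -> window=[79, 70, 1, 1] -> max=79
step 12: append 11 -> window=[70, 1, 1, 11] -> max=70
step 13: append 5 -> window=[1, 1, 11, 5] -> max=11

Answer: 59 63 63 87 87 87 87 79 70 11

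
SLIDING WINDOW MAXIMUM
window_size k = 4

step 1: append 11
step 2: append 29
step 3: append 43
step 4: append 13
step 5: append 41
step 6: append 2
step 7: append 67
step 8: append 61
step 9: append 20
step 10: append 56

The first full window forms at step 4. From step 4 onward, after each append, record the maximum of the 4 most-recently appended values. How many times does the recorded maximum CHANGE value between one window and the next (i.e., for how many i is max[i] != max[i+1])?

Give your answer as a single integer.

Answer: 1

Derivation:
step 1: append 11 -> window=[11] (not full yet)
step 2: append 29 -> window=[11, 29] (not full yet)
step 3: append 43 -> window=[11, 29, 43] (not full yet)
step 4: append 13 -> window=[11, 29, 43, 13] -> max=43
step 5: append 41 -> window=[29, 43, 13, 41] -> max=43
step 6: append 2 -> window=[43, 13, 41, 2] -> max=43
step 7: append 67 -> window=[13, 41, 2, 67] -> max=67
step 8: append 61 -> window=[41, 2, 67, 61] -> max=67
step 9: append 20 -> window=[2, 67, 61, 20] -> max=67
step 10: append 56 -> window=[67, 61, 20, 56] -> max=67
Recorded maximums: 43 43 43 67 67 67 67
Changes between consecutive maximums: 1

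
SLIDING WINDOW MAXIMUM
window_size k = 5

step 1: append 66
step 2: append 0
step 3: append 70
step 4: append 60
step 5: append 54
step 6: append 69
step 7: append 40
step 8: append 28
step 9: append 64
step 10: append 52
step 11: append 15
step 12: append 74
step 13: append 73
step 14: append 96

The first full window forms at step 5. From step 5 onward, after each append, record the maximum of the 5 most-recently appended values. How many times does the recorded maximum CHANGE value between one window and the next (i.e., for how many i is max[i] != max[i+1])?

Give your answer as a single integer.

step 1: append 66 -> window=[66] (not full yet)
step 2: append 0 -> window=[66, 0] (not full yet)
step 3: append 70 -> window=[66, 0, 70] (not full yet)
step 4: append 60 -> window=[66, 0, 70, 60] (not full yet)
step 5: append 54 -> window=[66, 0, 70, 60, 54] -> max=70
step 6: append 69 -> window=[0, 70, 60, 54, 69] -> max=70
step 7: append 40 -> window=[70, 60, 54, 69, 40] -> max=70
step 8: append 28 -> window=[60, 54, 69, 40, 28] -> max=69
step 9: append 64 -> window=[54, 69, 40, 28, 64] -> max=69
step 10: append 52 -> window=[69, 40, 28, 64, 52] -> max=69
step 11: append 15 -> window=[40, 28, 64, 52, 15] -> max=64
step 12: append 74 -> window=[28, 64, 52, 15, 74] -> max=74
step 13: append 73 -> window=[64, 52, 15, 74, 73] -> max=74
step 14: append 96 -> window=[52, 15, 74, 73, 96] -> max=96
Recorded maximums: 70 70 70 69 69 69 64 74 74 96
Changes between consecutive maximums: 4

Answer: 4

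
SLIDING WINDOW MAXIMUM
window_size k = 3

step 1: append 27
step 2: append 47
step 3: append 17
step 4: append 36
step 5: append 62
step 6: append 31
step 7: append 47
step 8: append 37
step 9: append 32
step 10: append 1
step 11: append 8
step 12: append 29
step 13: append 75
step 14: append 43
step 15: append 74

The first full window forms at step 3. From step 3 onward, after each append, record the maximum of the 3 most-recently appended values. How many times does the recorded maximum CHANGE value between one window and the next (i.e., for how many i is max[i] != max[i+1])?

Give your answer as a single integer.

step 1: append 27 -> window=[27] (not full yet)
step 2: append 47 -> window=[27, 47] (not full yet)
step 3: append 17 -> window=[27, 47, 17] -> max=47
step 4: append 36 -> window=[47, 17, 36] -> max=47
step 5: append 62 -> window=[17, 36, 62] -> max=62
step 6: append 31 -> window=[36, 62, 31] -> max=62
step 7: append 47 -> window=[62, 31, 47] -> max=62
step 8: append 37 -> window=[31, 47, 37] -> max=47
step 9: append 32 -> window=[47, 37, 32] -> max=47
step 10: append 1 -> window=[37, 32, 1] -> max=37
step 11: append 8 -> window=[32, 1, 8] -> max=32
step 12: append 29 -> window=[1, 8, 29] -> max=29
step 13: append 75 -> window=[8, 29, 75] -> max=75
step 14: append 43 -> window=[29, 75, 43] -> max=75
step 15: append 74 -> window=[75, 43, 74] -> max=75
Recorded maximums: 47 47 62 62 62 47 47 37 32 29 75 75 75
Changes between consecutive maximums: 6

Answer: 6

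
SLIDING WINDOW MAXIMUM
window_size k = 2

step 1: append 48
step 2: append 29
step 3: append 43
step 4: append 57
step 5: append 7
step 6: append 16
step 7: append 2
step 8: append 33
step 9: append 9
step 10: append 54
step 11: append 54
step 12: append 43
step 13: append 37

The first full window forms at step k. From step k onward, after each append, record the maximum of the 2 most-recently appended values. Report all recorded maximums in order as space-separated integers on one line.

step 1: append 48 -> window=[48] (not full yet)
step 2: append 29 -> window=[48, 29] -> max=48
step 3: append 43 -> window=[29, 43] -> max=43
step 4: append 57 -> window=[43, 57] -> max=57
step 5: append 7 -> window=[57, 7] -> max=57
step 6: append 16 -> window=[7, 16] -> max=16
step 7: append 2 -> window=[16, 2] -> max=16
step 8: append 33 -> window=[2, 33] -> max=33
step 9: append 9 -> window=[33, 9] -> max=33
step 10: append 54 -> window=[9, 54] -> max=54
step 11: append 54 -> window=[54, 54] -> max=54
step 12: append 43 -> window=[54, 43] -> max=54
step 13: append 37 -> window=[43, 37] -> max=43

Answer: 48 43 57 57 16 16 33 33 54 54 54 43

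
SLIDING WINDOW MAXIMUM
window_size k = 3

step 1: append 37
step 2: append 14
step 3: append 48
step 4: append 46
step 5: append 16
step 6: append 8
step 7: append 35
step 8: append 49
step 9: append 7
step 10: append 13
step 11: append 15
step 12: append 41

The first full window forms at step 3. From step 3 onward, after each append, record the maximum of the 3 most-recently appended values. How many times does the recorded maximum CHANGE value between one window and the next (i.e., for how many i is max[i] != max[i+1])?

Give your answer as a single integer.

step 1: append 37 -> window=[37] (not full yet)
step 2: append 14 -> window=[37, 14] (not full yet)
step 3: append 48 -> window=[37, 14, 48] -> max=48
step 4: append 46 -> window=[14, 48, 46] -> max=48
step 5: append 16 -> window=[48, 46, 16] -> max=48
step 6: append 8 -> window=[46, 16, 8] -> max=46
step 7: append 35 -> window=[16, 8, 35] -> max=35
step 8: append 49 -> window=[8, 35, 49] -> max=49
step 9: append 7 -> window=[35, 49, 7] -> max=49
step 10: append 13 -> window=[49, 7, 13] -> max=49
step 11: append 15 -> window=[7, 13, 15] -> max=15
step 12: append 41 -> window=[13, 15, 41] -> max=41
Recorded maximums: 48 48 48 46 35 49 49 49 15 41
Changes between consecutive maximums: 5

Answer: 5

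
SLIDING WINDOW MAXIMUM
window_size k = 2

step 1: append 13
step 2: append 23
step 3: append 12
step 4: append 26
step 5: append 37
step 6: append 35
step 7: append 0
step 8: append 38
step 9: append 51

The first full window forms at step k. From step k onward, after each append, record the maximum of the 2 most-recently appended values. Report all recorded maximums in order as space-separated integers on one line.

step 1: append 13 -> window=[13] (not full yet)
step 2: append 23 -> window=[13, 23] -> max=23
step 3: append 12 -> window=[23, 12] -> max=23
step 4: append 26 -> window=[12, 26] -> max=26
step 5: append 37 -> window=[26, 37] -> max=37
step 6: append 35 -> window=[37, 35] -> max=37
step 7: append 0 -> window=[35, 0] -> max=35
step 8: append 38 -> window=[0, 38] -> max=38
step 9: append 51 -> window=[38, 51] -> max=51

Answer: 23 23 26 37 37 35 38 51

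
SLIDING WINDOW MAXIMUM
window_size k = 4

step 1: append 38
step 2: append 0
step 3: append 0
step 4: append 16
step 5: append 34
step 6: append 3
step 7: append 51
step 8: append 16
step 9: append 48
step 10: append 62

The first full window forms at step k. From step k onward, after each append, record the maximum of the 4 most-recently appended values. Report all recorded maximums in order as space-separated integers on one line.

step 1: append 38 -> window=[38] (not full yet)
step 2: append 0 -> window=[38, 0] (not full yet)
step 3: append 0 -> window=[38, 0, 0] (not full yet)
step 4: append 16 -> window=[38, 0, 0, 16] -> max=38
step 5: append 34 -> window=[0, 0, 16, 34] -> max=34
step 6: append 3 -> window=[0, 16, 34, 3] -> max=34
step 7: append 51 -> window=[16, 34, 3, 51] -> max=51
step 8: append 16 -> window=[34, 3, 51, 16] -> max=51
step 9: append 48 -> window=[3, 51, 16, 48] -> max=51
step 10: append 62 -> window=[51, 16, 48, 62] -> max=62

Answer: 38 34 34 51 51 51 62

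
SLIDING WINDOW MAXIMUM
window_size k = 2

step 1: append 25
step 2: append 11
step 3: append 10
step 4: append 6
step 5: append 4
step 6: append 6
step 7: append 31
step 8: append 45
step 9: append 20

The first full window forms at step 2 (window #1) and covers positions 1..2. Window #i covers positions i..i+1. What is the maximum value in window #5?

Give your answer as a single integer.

step 1: append 25 -> window=[25] (not full yet)
step 2: append 11 -> window=[25, 11] -> max=25
step 3: append 10 -> window=[11, 10] -> max=11
step 4: append 6 -> window=[10, 6] -> max=10
step 5: append 4 -> window=[6, 4] -> max=6
step 6: append 6 -> window=[4, 6] -> max=6
Window #5 max = 6

Answer: 6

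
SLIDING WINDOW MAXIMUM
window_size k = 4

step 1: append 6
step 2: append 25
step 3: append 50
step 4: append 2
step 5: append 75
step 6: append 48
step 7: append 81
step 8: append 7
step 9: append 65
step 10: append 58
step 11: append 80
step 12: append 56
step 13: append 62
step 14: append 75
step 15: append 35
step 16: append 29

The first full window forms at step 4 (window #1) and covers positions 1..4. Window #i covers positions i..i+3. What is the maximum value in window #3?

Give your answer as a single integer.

Answer: 75

Derivation:
step 1: append 6 -> window=[6] (not full yet)
step 2: append 25 -> window=[6, 25] (not full yet)
step 3: append 50 -> window=[6, 25, 50] (not full yet)
step 4: append 2 -> window=[6, 25, 50, 2] -> max=50
step 5: append 75 -> window=[25, 50, 2, 75] -> max=75
step 6: append 48 -> window=[50, 2, 75, 48] -> max=75
Window #3 max = 75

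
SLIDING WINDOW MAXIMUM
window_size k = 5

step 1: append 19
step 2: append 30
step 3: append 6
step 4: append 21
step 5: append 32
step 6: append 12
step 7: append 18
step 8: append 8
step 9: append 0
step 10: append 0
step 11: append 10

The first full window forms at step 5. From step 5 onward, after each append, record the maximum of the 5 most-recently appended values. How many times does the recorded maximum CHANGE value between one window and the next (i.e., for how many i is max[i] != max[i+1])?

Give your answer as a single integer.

Answer: 1

Derivation:
step 1: append 19 -> window=[19] (not full yet)
step 2: append 30 -> window=[19, 30] (not full yet)
step 3: append 6 -> window=[19, 30, 6] (not full yet)
step 4: append 21 -> window=[19, 30, 6, 21] (not full yet)
step 5: append 32 -> window=[19, 30, 6, 21, 32] -> max=32
step 6: append 12 -> window=[30, 6, 21, 32, 12] -> max=32
step 7: append 18 -> window=[6, 21, 32, 12, 18] -> max=32
step 8: append 8 -> window=[21, 32, 12, 18, 8] -> max=32
step 9: append 0 -> window=[32, 12, 18, 8, 0] -> max=32
step 10: append 0 -> window=[12, 18, 8, 0, 0] -> max=18
step 11: append 10 -> window=[18, 8, 0, 0, 10] -> max=18
Recorded maximums: 32 32 32 32 32 18 18
Changes between consecutive maximums: 1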